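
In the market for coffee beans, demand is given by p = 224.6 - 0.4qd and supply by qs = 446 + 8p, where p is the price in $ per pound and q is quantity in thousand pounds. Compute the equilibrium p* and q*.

In direct form, qd = 561.5 - 2.5p.
Set qd = qs: 561.5 - 2.5p = 446 + 8p, so 115.5 = 10.5p and p* = 11.
Plugging p* into demand: q* = 561.5 - 2.5(11) = 534.

p* = 11, q* = 534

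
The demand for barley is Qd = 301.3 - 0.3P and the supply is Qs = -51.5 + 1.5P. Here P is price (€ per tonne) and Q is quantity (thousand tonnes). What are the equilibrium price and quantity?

Equating demand and supply, 301.3 - 0.3P = -51.5 + 1.5P gives 1.8P = 352.8, so P* = 196.
Then Q* = 301.3 - 0.3(196) = 242.5.

P* = 196, Q* = 242.5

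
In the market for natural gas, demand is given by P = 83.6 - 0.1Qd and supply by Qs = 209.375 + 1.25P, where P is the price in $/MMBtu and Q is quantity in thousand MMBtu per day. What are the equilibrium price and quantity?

P* = 55.7, Q* = 279

Inverting to quantity form: Qd = 836 - 10P.
At equilibrium Qd = Qs, so 836 - 10P = 209.375 + 1.25P; collecting terms, 626.625 = 11.25P and P* = 55.7.
From the demand curve, Q* = 836 - 10(55.7) = 279.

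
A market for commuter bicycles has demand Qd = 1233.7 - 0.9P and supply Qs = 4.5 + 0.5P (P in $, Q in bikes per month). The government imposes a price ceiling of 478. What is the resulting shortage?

Shortage = 560

Evaluating both curves at the ceiling price 478 gives Qd = 803.5, Qs = 243.5.
Shortage = Qd - Qs = 803.5 - 243.5 = 560.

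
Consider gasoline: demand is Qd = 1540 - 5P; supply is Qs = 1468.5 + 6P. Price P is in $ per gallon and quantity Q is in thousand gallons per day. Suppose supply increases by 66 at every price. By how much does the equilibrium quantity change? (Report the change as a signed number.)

Set Qd = Qs: 1540 - 5P = 1468.5 + 6P, so 71.5 = 11P and P* = 6.5.
From the demand curve, Q* = 1540 - 5(6.5) = 1507.5.
After the shift, supply is Qs = 1534.5 + 6P.
The new intersection has 5.5 = 11P, i.e. P = 0.5, Q = 1537.5.
ΔQ = 1537.5 - 1507.5 = 30.

ΔQ = 30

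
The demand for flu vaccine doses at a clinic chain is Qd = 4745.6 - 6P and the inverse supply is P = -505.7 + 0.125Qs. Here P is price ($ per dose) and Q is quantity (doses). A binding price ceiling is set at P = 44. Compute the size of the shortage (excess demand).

Shortage = 84

Rewriting in direct form: Qs = 4045.6 + 8P.
At P = 44: Qd = 4481.6 and Qs = 4397.6.
Shortage = Qd - Qs = 4481.6 - 4397.6 = 84.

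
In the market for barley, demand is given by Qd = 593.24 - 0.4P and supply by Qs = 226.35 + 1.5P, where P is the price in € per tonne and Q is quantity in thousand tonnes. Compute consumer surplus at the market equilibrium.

Consumer surplus = 332820

The market clears where 593.24 - 0.4P = 226.35 + 1.5P. Rearranging, 1.9P = 366.89, hence P* = 193.1.
Substitute back: Q* = 593.24 - 0.4(193.1) = 516.
Demand choke price (Qd = 0): P = 593.24/0.4 = 1483.1. Consumer surplus = ½ × (1483.1 - 193.1) × 516 = 332820.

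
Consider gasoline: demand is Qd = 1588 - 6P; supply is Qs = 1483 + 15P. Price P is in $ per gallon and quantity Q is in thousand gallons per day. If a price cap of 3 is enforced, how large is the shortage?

Shortage = 42

At P = 3: Qd = 1570 and Qs = 1528.
Shortage = Qd - Qs = 1570 - 1528 = 42.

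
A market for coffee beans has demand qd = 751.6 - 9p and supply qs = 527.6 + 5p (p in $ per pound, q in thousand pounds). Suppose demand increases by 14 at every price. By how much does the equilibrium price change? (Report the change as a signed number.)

At equilibrium qd = qs, so 751.6 - 9p = 527.6 + 5p; collecting terms, 224 = 14p and p* = 16.
Plugging p* into demand: q* = 751.6 - 9(16) = 607.6.
After the shift, demand is qd = 765.6 - 9p.
New equilibrium: 238 = 14p, so p = 17 and q = 612.6.
Δp = 17 - 16 = 1.

Δp = 1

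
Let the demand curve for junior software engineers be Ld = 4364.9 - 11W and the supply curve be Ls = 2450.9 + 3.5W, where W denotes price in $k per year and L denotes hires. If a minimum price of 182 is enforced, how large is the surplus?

With W fixed at 182, quantity demanded is 2362.9 and quantity supplied is 3087.9.
Surplus = Ls - Ld = 3087.9 - 2362.9 = 725.

Surplus = 725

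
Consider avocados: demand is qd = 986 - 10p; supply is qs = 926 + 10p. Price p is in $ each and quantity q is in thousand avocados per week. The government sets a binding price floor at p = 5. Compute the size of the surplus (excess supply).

Surplus = 40

Evaluating both curves at the floor price 5 gives qd = 936, qs = 976.
Surplus = qs - qd = 976 - 936 = 40.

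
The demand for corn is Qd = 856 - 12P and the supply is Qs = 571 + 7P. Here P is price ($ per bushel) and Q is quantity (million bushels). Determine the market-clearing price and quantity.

P* = 15, Q* = 676

The market clears where 856 - 12P = 571 + 7P. Rearranging, 19P = 285, hence P* = 15.
Substitute back: Q* = 856 - 12(15) = 676.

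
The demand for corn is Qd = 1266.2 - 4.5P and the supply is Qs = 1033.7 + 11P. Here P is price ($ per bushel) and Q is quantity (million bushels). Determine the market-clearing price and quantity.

Equating demand and supply, 1266.2 - 4.5P = 1033.7 + 11P gives 15.5P = 232.5, so P* = 15.
From the demand curve, Q* = 1266.2 - 4.5(15) = 1198.7.

P* = 15, Q* = 1198.7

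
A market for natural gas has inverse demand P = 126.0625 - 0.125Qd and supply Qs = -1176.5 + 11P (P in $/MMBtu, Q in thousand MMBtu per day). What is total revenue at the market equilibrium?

Total revenue = 10177.5

Solving each curve for Q: Qd = 1008.5 - 8P.
Set Qd = Qs: 1008.5 - 8P = -1176.5 + 11P, so 2185 = 19P and P* = 115.
From the demand curve, Q* = 1008.5 - 8(115) = 88.5.
Total revenue = P* × Q* = 115 × 88.5 = 10177.5.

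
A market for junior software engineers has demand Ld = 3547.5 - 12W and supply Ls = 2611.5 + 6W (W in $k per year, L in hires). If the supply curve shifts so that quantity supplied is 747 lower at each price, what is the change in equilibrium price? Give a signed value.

ΔW = 41.5

The market clears where 3547.5 - 12W = 2611.5 + 6W. Rearranging, 18W = 936, hence W* = 52.
Plugging W* into demand: L* = 3547.5 - 12(52) = 2923.5.
After the shift, supply is Ls = 1864.5 + 6W.
The new intersection has 1683 = 18W, i.e. W = 93.5, L = 2425.5.
ΔW = 93.5 - 52 = 41.5.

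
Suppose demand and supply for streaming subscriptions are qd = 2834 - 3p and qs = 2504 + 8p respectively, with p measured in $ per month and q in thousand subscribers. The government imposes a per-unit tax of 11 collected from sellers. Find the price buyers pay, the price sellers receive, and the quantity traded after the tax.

p_b = 38, p_s = 27, q = 2720

Sellers keep p_s = p_b - 11 per unit, so supply in terms of the buyer price is qs = 2416 + 8p_b.
Market clearing requires 2834 - 3p_b = 2416 + 8p_b; hence 418 = 11p_b and p_b = 38.
Then p_s = 38 - 11 = 27 and q = 2834 - 3(38) = 2720.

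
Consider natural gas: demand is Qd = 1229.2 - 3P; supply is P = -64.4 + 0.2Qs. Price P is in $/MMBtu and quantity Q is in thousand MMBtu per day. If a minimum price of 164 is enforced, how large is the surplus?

Rewriting in direct form: Qs = 322 + 5P.
With P fixed at 164, quantity demanded is 737.2 and quantity supplied is 1142.
Surplus = Qs - Qd = 1142 - 737.2 = 404.8.

Surplus = 404.8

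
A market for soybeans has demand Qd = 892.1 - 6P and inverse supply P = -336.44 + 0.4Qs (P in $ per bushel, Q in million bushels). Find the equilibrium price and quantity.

In direct form, Qs = 841.1 + 2.5P.
At equilibrium Qd = Qs, so 892.1 - 6P = 841.1 + 2.5P; collecting terms, 51 = 8.5P and P* = 6.
From the demand curve, Q* = 892.1 - 6(6) = 856.1.

P* = 6, Q* = 856.1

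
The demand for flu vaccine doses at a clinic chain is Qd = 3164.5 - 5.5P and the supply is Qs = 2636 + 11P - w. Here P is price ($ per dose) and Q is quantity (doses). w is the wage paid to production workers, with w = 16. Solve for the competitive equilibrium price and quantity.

P* = 33, Q* = 2983

With w = 16, supply is Qs = 2620 + 11P.
Set Qd = Qs: 3164.5 - 5.5P = 2620 + 11P, so 544.5 = 16.5P and P* = 33.
Substitute back: Q* = 3164.5 - 5.5(33) = 2983.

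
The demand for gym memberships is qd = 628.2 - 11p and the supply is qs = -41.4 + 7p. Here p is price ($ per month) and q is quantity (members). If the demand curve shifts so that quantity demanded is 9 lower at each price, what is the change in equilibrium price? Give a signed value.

Δp = -0.5

At equilibrium qd = qs, so 628.2 - 11p = -41.4 + 7p; collecting terms, 669.6 = 18p and p* = 37.2.
Then q* = 628.2 - 11(37.2) = 219.
After the shift, demand is qd = 619.2 - 11p.
New equilibrium: 660.6 = 18p, so p = 36.7 and q = 215.5.
Δp = 36.7 - 37.2 = -0.5.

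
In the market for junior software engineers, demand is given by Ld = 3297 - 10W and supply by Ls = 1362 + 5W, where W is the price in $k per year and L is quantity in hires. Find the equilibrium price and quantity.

W* = 129, L* = 2007

Equating demand and supply, 3297 - 10W = 1362 + 5W gives 15W = 1935, so W* = 129.
Then L* = 3297 - 10(129) = 2007.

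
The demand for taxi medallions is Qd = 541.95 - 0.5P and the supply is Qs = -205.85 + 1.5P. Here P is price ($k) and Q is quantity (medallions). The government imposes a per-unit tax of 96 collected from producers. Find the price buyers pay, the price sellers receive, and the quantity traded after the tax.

The tax drives a wedge P_b - P_s = 96. Substituting P_s = P_b - 96 into supply: Qs = -349.85 + 1.5P_b.
Equate demand and the shifted supply: 541.95 - 0.5P_b = -349.85 + 1.5P_b, giving 2P_b = 891.8, so P_b = 445.9.
So P_s = 349.9 and the quantity traded is Q = 541.95 - 0.5(445.9) = 319.

P_b = 445.9, P_s = 349.9, Q = 319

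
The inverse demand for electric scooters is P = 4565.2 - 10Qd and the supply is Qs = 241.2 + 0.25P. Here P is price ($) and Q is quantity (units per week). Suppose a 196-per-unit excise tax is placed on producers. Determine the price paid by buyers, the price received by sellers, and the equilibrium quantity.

P_b = 755.2, P_s = 559.2, Q = 381

Rewriting in direct form: Qd = 456.52 - 0.1P.
With a tax of 196 on producers, they supply based on the net price P_s = P_b - 196, so Qs = 192.2 + 0.25P_b.
Market clearing requires 456.52 - 0.1P_b = 192.2 + 0.25P_b; hence 264.32 = 0.35P_b and P_b = 755.2.
Then P_s = 755.2 - 196 = 559.2 and Q = 456.52 - 0.1(755.2) = 381.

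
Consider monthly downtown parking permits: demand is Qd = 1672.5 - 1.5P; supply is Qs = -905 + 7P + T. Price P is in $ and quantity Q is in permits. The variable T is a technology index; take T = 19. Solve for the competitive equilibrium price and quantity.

With T = 19, supply is Qs = -886 + 7P.
The market clears where 1672.5 - 1.5P = -886 + 7P. Rearranging, 8.5P = 2558.5, hence P* = 301.
Then Q* = 1672.5 - 1.5(301) = 1221.

P* = 301, Q* = 1221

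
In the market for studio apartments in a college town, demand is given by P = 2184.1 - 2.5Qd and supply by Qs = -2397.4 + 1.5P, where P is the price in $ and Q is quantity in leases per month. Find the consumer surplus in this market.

Consumer surplus = 42781.25

Rewriting in direct form: Qd = 873.64 - 0.4P.
Set Qd = Qs: 873.64 - 0.4P = -2397.4 + 1.5P, so 3271.04 = 1.9P and P* = 1721.6.
Then Q* = 873.64 - 0.4(1721.6) = 185.
Demand choke price (Qd = 0): P = 873.64/0.4 = 2184.1. Consumer surplus = ½ × (2184.1 - 1721.6) × 185 = 42781.25.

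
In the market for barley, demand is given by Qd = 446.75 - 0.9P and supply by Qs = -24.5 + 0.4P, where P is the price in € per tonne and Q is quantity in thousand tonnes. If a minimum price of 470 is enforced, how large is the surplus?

Surplus = 139.75

With P fixed at 470, quantity demanded is 23.75 and quantity supplied is 163.5.
Surplus = Qs - Qd = 163.5 - 23.75 = 139.75.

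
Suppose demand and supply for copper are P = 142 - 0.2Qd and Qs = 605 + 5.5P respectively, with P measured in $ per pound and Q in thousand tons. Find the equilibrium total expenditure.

Rewriting in direct form: Qd = 710 - 5P.
Equating demand and supply, 710 - 5P = 605 + 5.5P gives 10.5P = 105, so P* = 10.
From the demand curve, Q* = 710 - 5(10) = 660.
Total expenditure = P* × Q* = 10 × 660 = 6600.

Total expenditure = 6600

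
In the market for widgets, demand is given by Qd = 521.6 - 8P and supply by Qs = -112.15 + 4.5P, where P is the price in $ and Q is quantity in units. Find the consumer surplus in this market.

Consumer surplus = 841

At equilibrium Qd = Qs, so 521.6 - 8P = -112.15 + 4.5P; collecting terms, 633.75 = 12.5P and P* = 50.7.
Then Q* = 521.6 - 8(50.7) = 116.
Demand choke price (Qd = 0): P = 521.6/8 = 65.2. Consumer surplus = ½ × (65.2 - 50.7) × 116 = 841.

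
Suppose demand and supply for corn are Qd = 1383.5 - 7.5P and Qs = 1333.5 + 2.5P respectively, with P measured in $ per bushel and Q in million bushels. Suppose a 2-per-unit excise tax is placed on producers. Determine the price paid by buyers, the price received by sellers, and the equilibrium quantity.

P_b = 5.5, P_s = 3.5, Q = 1342.25

Producers keep P_s = P_b - 2 per unit, so supply in terms of the buyer price is Qs = 1328.5 + 2.5P_b.
Market clearing requires 1383.5 - 7.5P_b = 1328.5 + 2.5P_b; hence 55 = 10P_b and P_b = 5.5.
So P_s = 3.5 and the quantity traded is Q = 1383.5 - 7.5(5.5) = 1342.25.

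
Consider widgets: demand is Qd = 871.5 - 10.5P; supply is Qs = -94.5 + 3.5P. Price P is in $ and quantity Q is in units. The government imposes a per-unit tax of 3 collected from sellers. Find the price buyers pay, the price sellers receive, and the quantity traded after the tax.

P_b = 69.75, P_s = 66.75, Q = 139.125

With a tax of 3 on sellers, they supply based on the net price P_s = P_b - 3, so Qs = -105 + 3.5P_b.
Market clearing requires 871.5 - 10.5P_b = -105 + 3.5P_b; hence 976.5 = 14P_b and P_b = 69.75.
So P_s = 66.75 and the quantity traded is Q = 871.5 - 10.5(69.75) = 139.125.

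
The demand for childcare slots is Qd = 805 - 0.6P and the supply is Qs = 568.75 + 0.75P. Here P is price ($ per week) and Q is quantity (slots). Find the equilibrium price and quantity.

P* = 175, Q* = 700

The market clears where 805 - 0.6P = 568.75 + 0.75P. Rearranging, 1.35P = 236.25, hence P* = 175.
Substitute back: Q* = 805 - 0.6(175) = 700.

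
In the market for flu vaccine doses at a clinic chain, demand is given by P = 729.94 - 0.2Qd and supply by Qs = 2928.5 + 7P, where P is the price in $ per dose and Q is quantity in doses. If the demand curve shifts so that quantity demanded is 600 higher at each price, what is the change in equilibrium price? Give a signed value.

Inverting to quantity form: Qd = 3649.7 - 5P.
At equilibrium Qd = Qs, so 3649.7 - 5P = 2928.5 + 7P; collecting terms, 721.2 = 12P and P* = 60.1.
Substitute back: Q* = 3649.7 - 5(60.1) = 3349.2.
After the shift, demand is Qd = 4249.7 - 5P.
New equilibrium: 1321.2 = 12P, so P = 110.1 and Q = 3699.2.
ΔP = 110.1 - 60.1 = 50.

ΔP = 50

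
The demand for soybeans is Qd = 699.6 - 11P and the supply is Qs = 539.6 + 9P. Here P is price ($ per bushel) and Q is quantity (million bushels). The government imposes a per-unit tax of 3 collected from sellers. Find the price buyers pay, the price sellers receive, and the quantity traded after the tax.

The tax drives a wedge P_b - P_s = 3. Substituting P_s = P_b - 3 into supply: Qs = 512.6 + 9P_b.
Set Qd = Qs: 699.6 - 11P_b = 512.6 + 9P_b, so 187 = 20P_b and P_b = 9.35.
So P_s = 6.35 and the quantity traded is Q = 699.6 - 11(9.35) = 596.75.

P_b = 9.35, P_s = 6.35, Q = 596.75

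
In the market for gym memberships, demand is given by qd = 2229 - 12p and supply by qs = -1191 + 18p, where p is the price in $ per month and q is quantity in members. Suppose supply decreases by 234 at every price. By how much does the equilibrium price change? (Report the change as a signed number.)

Set qd = qs: 2229 - 12p = -1191 + 18p, so 3420 = 30p and p* = 114.
Substitute back: q* = 2229 - 12(114) = 861.
After the shift, supply is qs = -1425 + 18p.
New equilibrium: 3654 = 30p, so p = 121.8 and q = 767.4.
Δp = 121.8 - 114 = 7.8.

Δp = 7.8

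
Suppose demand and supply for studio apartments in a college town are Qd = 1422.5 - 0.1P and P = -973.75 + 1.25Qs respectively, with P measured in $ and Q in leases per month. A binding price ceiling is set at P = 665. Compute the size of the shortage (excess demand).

In direct form, Qs = 779 + 0.8P.
Evaluating both curves at the ceiling price 665 gives Qd = 1356, Qs = 1311.
Shortage = Qd - Qs = 1356 - 1311 = 45.

Shortage = 45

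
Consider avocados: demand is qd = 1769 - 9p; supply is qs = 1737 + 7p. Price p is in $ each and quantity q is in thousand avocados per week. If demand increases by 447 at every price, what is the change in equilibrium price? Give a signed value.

Δp = 27.9375

The market clears where 1769 - 9p = 1737 + 7p. Rearranging, 16p = 32, hence p* = 2.
Plugging p* into demand: q* = 1769 - 9(2) = 1751.
After the shift, demand is qd = 2216 - 9p.
The new intersection has 479 = 16p, i.e. p = 29.9375, q = 1946.5625.
Δp = 29.9375 - 2 = 27.9375.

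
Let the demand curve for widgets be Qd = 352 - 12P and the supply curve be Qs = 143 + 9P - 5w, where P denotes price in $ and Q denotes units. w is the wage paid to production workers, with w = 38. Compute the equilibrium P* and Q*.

P* = 19, Q* = 124

With w = 38, supply is Qs = -47 + 9P.
The market clears where 352 - 12P = -47 + 9P. Rearranging, 21P = 399, hence P* = 19.
Plugging P* into demand: Q* = 352 - 12(19) = 124.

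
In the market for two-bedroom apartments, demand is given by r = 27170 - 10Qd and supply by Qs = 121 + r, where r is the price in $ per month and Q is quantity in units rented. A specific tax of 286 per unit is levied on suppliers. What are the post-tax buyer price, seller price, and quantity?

r_b = 2620, r_s = 2334, Q = 2455

Solving each curve for Q: Qd = 2717 - 0.1r.
With a tax of 286 on suppliers, they supply based on the net price r_s = r_b - 286, so Qs = -165 + r_b.
Market clearing requires 2717 - 0.1r_b = -165 + r_b; hence 2882 = 1.1r_b and r_b = 2620.
Then r_s = 2620 - 286 = 2334 and Q = 2717 - 0.1(2620) = 2455.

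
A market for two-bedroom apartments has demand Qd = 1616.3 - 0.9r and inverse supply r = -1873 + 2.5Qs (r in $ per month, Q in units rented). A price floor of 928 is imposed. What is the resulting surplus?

Solving each curve for Q: Qs = 749.2 + 0.4r.
Evaluating both curves at the floor price 928 gives Qd = 781.1, Qs = 1120.4.
Surplus = Qs - Qd = 1120.4 - 781.1 = 339.3.

Surplus = 339.3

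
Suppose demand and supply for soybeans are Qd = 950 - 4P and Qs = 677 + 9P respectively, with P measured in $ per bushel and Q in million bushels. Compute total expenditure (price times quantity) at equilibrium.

Total expenditure = 18186

Equating demand and supply, 950 - 4P = 677 + 9P gives 13P = 273, so P* = 21.
Then Q* = 950 - 4(21) = 866.
Total expenditure = P* × Q* = 21 × 866 = 18186.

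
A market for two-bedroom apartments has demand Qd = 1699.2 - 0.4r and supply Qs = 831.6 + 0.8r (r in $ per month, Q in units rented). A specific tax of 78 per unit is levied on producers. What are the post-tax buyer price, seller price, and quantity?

The tax drives a wedge r_b - r_s = 78. Substituting r_s = r_b - 78 into supply: Qs = 769.2 + 0.8r_b.
Set Qd = Qs: 1699.2 - 0.4r_b = 769.2 + 0.8r_b, so 930 = 1.2r_b and r_b = 775.
So r_s = 697 and the quantity traded is Q = 1699.2 - 0.4(775) = 1389.2.

r_b = 775, r_s = 697, Q = 1389.2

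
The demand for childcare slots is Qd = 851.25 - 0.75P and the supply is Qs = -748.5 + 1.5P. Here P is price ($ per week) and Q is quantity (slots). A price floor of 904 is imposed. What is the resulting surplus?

At P = 904: Qd = 173.25 and Qs = 607.5.
Surplus = Qs - Qd = 607.5 - 173.25 = 434.25.

Surplus = 434.25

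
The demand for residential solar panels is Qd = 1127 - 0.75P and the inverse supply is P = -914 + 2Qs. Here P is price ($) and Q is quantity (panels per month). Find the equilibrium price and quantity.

P* = 536, Q* = 725

Rewriting in direct form: Qs = 457 + 0.5P.
At equilibrium Qd = Qs, so 1127 - 0.75P = 457 + 0.5P; collecting terms, 670 = 1.25P and P* = 536.
From the demand curve, Q* = 1127 - 0.75(536) = 725.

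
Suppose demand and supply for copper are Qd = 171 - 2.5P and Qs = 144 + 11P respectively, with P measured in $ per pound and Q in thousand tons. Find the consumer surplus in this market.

Consumer surplus = 5511.2

At equilibrium Qd = Qs, so 171 - 2.5P = 144 + 11P; collecting terms, 27 = 13.5P and P* = 2.
Plugging P* into demand: Q* = 171 - 2.5(2) = 166.
Demand choke price (Qd = 0): P = 171/2.5 = 68.4. Consumer surplus = ½ × (68.4 - 2) × 166 = 5511.2.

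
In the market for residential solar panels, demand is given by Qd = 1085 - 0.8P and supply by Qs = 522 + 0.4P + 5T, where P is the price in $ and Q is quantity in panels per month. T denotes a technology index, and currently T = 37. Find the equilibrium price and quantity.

P* = 315, Q* = 833

With T = 37, supply is Qs = 707 + 0.4P.
The market clears where 1085 - 0.8P = 707 + 0.4P. Rearranging, 1.2P = 378, hence P* = 315.
Substitute back: Q* = 1085 - 0.8(315) = 833.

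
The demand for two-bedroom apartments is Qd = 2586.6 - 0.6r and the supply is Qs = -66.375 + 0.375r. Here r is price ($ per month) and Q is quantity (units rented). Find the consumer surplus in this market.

The market clears where 2586.6 - 0.6r = -66.375 + 0.375r. Rearranging, 0.975r = 2652.975, hence r* = 2721.
From the demand curve, Q* = 2586.6 - 0.6(2721) = 954.
Demand choke price (Qd = 0): r = 2586.6/0.6 = 4311. Consumer surplus = ½ × (4311 - 2721) × 954 = 758430.

Consumer surplus = 758430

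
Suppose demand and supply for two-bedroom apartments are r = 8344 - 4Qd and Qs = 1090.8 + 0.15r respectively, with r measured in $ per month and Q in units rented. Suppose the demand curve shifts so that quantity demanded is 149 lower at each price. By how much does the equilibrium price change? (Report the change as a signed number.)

Δr = -372.5

Solving each curve for Q: Qd = 2086 - 0.25r.
At equilibrium Qd = Qs, so 2086 - 0.25r = 1090.8 + 0.15r; collecting terms, 995.2 = 0.4r and r* = 2488.
Substitute back: Q* = 2086 - 0.25(2488) = 1464.
After the shift, demand is Qd = 1937 - 0.25r.
New equilibrium: 846.2 = 0.4r, so r = 2115.5 and Q = 1408.125.
Δr = 2115.5 - 2488 = -372.5.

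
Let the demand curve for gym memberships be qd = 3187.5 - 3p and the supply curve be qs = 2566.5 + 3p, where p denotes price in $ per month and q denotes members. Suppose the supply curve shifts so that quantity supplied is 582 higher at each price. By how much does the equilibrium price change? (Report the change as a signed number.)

Set qd = qs: 3187.5 - 3p = 2566.5 + 3p, so 621 = 6p and p* = 103.5.
Then q* = 3187.5 - 3(103.5) = 2877.
After the shift, supply is qs = 3148.5 + 3p.
Re-solving, 6p = 39 gives p = 6.5 and q = 3168.
Δp = 6.5 - 103.5 = -97.

Δp = -97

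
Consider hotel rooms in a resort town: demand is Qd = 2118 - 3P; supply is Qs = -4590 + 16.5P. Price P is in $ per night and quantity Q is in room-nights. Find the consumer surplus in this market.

The market clears where 2118 - 3P = -4590 + 16.5P. Rearranging, 19.5P = 6708, hence P* = 344.
Then Q* = 2118 - 3(344) = 1086.
Demand choke price (Qd = 0): P = 2118/3 = 706. Consumer surplus = ½ × (706 - 344) × 1086 = 196566.

Consumer surplus = 196566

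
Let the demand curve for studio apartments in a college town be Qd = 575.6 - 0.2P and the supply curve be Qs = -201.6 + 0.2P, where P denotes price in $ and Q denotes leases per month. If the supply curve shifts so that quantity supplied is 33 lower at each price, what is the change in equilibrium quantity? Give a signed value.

Equating demand and supply, 575.6 - 0.2P = -201.6 + 0.2P gives 0.4P = 777.2, so P* = 1943.
Substitute back: Q* = 575.6 - 0.2(1943) = 187.
After the shift, supply is Qs = -234.6 + 0.2P.
New equilibrium: 810.2 = 0.4P, so P = 2025.5 and Q = 170.5.
ΔQ = 170.5 - 187 = -16.5.

ΔQ = -16.5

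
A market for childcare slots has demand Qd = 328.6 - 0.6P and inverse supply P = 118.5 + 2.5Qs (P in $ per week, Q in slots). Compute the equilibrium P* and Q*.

P* = 376, Q* = 103

In direct form, Qs = -47.4 + 0.4P.
The market clears where 328.6 - 0.6P = -47.4 + 0.4P. Rearranging, P = 376, hence P* = 376.
Then Q* = 328.6 - 0.6(376) = 103.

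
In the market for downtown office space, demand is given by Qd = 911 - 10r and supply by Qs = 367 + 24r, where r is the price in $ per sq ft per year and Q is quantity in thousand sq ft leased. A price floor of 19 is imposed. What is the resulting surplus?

Surplus = 102

Evaluating both curves at the floor price 19 gives Qd = 721, Qs = 823.
Surplus = Qs - Qd = 823 - 721 = 102.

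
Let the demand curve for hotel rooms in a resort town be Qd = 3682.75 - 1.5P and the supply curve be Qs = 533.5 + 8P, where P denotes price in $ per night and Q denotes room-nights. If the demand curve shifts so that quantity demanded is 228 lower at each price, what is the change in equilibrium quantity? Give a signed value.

Set Qd = Qs: 3682.75 - 1.5P = 533.5 + 8P, so 3149.25 = 9.5P and P* = 331.5.
Substitute back: Q* = 3682.75 - 1.5(331.5) = 3185.5.
After the shift, demand is Qd = 3454.75 - 1.5P.
Re-solving, 9.5P = 2921.25 gives P = 307.5 and Q = 2993.5.
ΔQ = 2993.5 - 3185.5 = -192.

ΔQ = -192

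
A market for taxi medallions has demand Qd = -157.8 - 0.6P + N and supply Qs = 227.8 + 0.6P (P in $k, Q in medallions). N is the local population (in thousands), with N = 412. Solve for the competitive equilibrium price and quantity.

With N = 412, demand is Qd = 254.2 - 0.6P.
The market clears where 254.2 - 0.6P = 227.8 + 0.6P. Rearranging, 1.2P = 26.4, hence P* = 22.
Then Q* = 254.2 - 0.6(22) = 241.

P* = 22, Q* = 241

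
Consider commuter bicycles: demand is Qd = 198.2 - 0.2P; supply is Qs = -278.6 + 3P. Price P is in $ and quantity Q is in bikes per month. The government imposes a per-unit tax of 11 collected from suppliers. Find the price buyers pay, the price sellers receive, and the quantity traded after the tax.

Suppliers keep P_s = P_b - 11 per unit, so supply in terms of the buyer price is Qs = -311.6 + 3P_b.
Equate demand and the shifted supply: 198.2 - 0.2P_b = -311.6 + 3P_b, giving 3.2P_b = 509.8, so P_b = 159.3125.
So P_s = 148.3125 and the quantity traded is Q = 198.2 - 0.2(159.3125) = 166.3375.

P_b = 159.3125, P_s = 148.3125, Q = 166.3375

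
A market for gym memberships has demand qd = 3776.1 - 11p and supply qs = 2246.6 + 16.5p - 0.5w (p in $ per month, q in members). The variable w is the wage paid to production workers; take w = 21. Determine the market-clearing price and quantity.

With w = 21, supply is qs = 2236.1 + 16.5p.
Equating demand and supply, 3776.1 - 11p = 2236.1 + 16.5p gives 27.5p = 1540, so p* = 56.
Plugging p* into demand: q* = 3776.1 - 11(56) = 3160.1.

p* = 56, q* = 3160.1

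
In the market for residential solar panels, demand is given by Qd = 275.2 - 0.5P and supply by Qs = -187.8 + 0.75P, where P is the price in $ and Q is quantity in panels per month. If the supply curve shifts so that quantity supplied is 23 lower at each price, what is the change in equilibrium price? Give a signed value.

ΔP = 18.4

The market clears where 275.2 - 0.5P = -187.8 + 0.75P. Rearranging, 1.25P = 463, hence P* = 370.4.
Plugging P* into demand: Q* = 275.2 - 0.5(370.4) = 90.
After the shift, supply is Qs = -210.8 + 0.75P.
The new intersection has 486 = 1.25P, i.e. P = 388.8, Q = 80.8.
ΔP = 388.8 - 370.4 = 18.4.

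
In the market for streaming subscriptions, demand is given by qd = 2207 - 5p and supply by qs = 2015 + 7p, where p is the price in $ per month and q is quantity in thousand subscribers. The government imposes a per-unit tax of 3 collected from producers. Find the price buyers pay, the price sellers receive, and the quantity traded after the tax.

p_b = 17.75, p_s = 14.75, q = 2118.25

The tax drives a wedge p_b - p_s = 3. Substituting p_s = p_b - 3 into supply: qs = 1994 + 7p_b.
Set qd = qs: 2207 - 5p_b = 1994 + 7p_b, so 213 = 12p_b and p_b = 17.75.
Then p_s = 17.75 - 3 = 14.75 and q = 2207 - 5(17.75) = 2118.25.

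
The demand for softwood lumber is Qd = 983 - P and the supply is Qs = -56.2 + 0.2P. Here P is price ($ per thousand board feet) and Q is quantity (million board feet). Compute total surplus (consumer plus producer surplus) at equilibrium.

Total surplus = 41067

At equilibrium Qd = Qs, so 983 - P = -56.2 + 0.2P; collecting terms, 1039.2 = 1.2P and P* = 866.
Plugging P* into demand: Q* = 983 - 866 = 117.
Demand choke price = 983; supply choke price = 281. CS = ½(983 - 866)(117) = 6844.5; PS = ½(866 - 281)(117) = 34222.5. Total surplus = 41067.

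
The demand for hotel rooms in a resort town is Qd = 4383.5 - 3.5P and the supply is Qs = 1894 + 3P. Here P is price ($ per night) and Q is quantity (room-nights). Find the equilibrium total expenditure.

Total expenditure = 1165469

At equilibrium Qd = Qs, so 4383.5 - 3.5P = 1894 + 3P; collecting terms, 2489.5 = 6.5P and P* = 383.
From the demand curve, Q* = 4383.5 - 3.5(383) = 3043.
Total expenditure = P* × Q* = 383 × 3043 = 1165469.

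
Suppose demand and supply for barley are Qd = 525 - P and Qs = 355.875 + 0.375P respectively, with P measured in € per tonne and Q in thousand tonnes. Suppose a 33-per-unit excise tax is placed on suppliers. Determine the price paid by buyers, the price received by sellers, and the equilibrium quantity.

P_b = 132, P_s = 99, Q = 393

With a tax of 33 on suppliers, they supply based on the net price P_s = P_b - 33, so Qs = 343.5 + 0.375P_b.
Set Qd = Qs: 525 - P_b = 343.5 + 0.375P_b, so 181.5 = 1.375P_b and P_b = 132.
So P_s = 99 and the quantity traded is Q = 525 - 132 = 393.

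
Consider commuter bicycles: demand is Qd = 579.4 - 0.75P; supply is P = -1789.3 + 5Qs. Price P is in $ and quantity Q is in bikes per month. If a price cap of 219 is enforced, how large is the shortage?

Solving each curve for Q: Qs = 357.86 + 0.2P.
At P = 219: Qd = 415.15 and Qs = 401.66.
Shortage = Qd - Qs = 415.15 - 401.66 = 13.49.

Shortage = 13.49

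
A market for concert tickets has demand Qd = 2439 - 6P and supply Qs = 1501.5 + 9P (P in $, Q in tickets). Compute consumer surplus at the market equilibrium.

At equilibrium Qd = Qs, so 2439 - 6P = 1501.5 + 9P; collecting terms, 937.5 = 15P and P* = 62.5.
Then Q* = 2439 - 6(62.5) = 2064.
Demand choke price (Qd = 0): P = 2439/6 = 406.5. Consumer surplus = ½ × (406.5 - 62.5) × 2064 = 355008.

Consumer surplus = 355008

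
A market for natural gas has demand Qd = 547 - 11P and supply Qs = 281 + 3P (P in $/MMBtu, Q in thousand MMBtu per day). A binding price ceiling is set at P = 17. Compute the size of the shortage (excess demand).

At P = 17: Qd = 360 and Qs = 332.
Shortage = Qd - Qs = 360 - 332 = 28.

Shortage = 28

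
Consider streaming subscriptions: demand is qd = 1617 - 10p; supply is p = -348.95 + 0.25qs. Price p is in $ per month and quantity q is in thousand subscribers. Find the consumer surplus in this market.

Consumer surplus = 106434.05

Solving each curve for q: qs = 1395.8 + 4p.
The market clears where 1617 - 10p = 1395.8 + 4p. Rearranging, 14p = 221.2, hence p* = 15.8.
From the demand curve, q* = 1617 - 10(15.8) = 1459.
Demand choke price (qd = 0): p = 1617/10 = 161.7. Consumer surplus = ½ × (161.7 - 15.8) × 1459 = 106434.05.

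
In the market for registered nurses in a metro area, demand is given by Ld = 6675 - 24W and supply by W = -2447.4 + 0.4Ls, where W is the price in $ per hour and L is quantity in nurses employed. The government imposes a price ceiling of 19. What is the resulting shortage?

Solving each curve for L: Ls = 6118.5 + 2.5W.
At W = 19: Ld = 6219 and Ls = 6166.
Shortage = Ld - Ls = 6219 - 6166 = 53.

Shortage = 53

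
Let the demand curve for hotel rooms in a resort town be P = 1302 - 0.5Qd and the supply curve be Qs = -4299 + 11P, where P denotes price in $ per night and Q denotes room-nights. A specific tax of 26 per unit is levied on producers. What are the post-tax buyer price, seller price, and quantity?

Rewriting in direct form: Qd = 2604 - 2P.
Producers keep P_s = P_b - 26 per unit, so supply in terms of the buyer price is Qs = -4585 + 11P_b.
Set Qd = Qs: 2604 - 2P_b = -4585 + 11P_b, so 7189 = 13P_b and P_b = 553.
So P_s = 527 and the quantity traded is Q = 2604 - 2(553) = 1498.

P_b = 553, P_s = 527, Q = 1498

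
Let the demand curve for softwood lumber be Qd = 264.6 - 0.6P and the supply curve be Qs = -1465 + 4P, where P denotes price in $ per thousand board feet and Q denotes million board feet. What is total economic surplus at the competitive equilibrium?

Set Qd = Qs: 264.6 - 0.6P = -1465 + 4P, so 1729.6 = 4.6P and P* = 376.
Substitute back: Q* = 264.6 - 0.6(376) = 39.
Demand choke price = 441; supply choke price = 366.25. CS = ½(441 - 376)(39) = 1267.5; PS = ½(376 - 366.25)(39) = 190.125. Total surplus = 1457.625.

Total surplus = 1457.625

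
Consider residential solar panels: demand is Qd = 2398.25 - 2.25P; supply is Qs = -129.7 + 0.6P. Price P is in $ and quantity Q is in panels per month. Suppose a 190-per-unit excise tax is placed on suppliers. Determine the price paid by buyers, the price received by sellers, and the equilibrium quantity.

The tax drives a wedge P_b - P_s = 190. Substituting P_s = P_b - 190 into supply: Qs = -243.7 + 0.6P_b.
Equate demand and the shifted supply: 2398.25 - 2.25P_b = -243.7 + 0.6P_b, giving 2.85P_b = 2641.95, so P_b = 927.
So P_s = 737 and the quantity traded is Q = 2398.25 - 2.25(927) = 312.5.

P_b = 927, P_s = 737, Q = 312.5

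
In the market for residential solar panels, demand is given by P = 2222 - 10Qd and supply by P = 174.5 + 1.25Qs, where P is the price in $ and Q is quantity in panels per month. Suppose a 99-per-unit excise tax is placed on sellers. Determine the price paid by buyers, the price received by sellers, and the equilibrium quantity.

Rewriting in direct form: Qd = 222.2 - 0.1P and Qs = -139.6 + 0.8P.
The tax drives a wedge P_b - P_s = 99. Substituting P_s = P_b - 99 into supply: Qs = -218.8 + 0.8P_b.
Equate demand and the shifted supply: 222.2 - 0.1P_b = -218.8 + 0.8P_b, giving 0.9P_b = 441, so P_b = 490.
So P_s = 391 and the quantity traded is Q = 222.2 - 0.1(490) = 173.2.

P_b = 490, P_s = 391, Q = 173.2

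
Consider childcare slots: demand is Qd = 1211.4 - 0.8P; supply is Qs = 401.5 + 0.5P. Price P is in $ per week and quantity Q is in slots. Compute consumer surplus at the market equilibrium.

The market clears where 1211.4 - 0.8P = 401.5 + 0.5P. Rearranging, 1.3P = 809.9, hence P* = 623.
Then Q* = 1211.4 - 0.8(623) = 713.
Demand choke price (Qd = 0): P = 1211.4/0.8 = 1514.25. Consumer surplus = ½ × (1514.25 - 623) × 713 = 317730.625.

Consumer surplus = 317730.625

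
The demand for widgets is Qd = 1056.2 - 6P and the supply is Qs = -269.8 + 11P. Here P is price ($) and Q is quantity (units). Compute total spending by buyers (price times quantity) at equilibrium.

The market clears where 1056.2 - 6P = -269.8 + 11P. Rearranging, 17P = 1326, hence P* = 78.
From the demand curve, Q* = 1056.2 - 6(78) = 588.2.
Total spending by buyers = P* × Q* = 78 × 588.2 = 45879.6.

Total spending by buyers = 45879.6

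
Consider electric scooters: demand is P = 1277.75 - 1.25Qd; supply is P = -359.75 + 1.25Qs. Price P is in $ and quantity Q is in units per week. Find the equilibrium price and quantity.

P* = 459, Q* = 655

Solving each curve for Q: Qd = 1022.2 - 0.8P and Qs = 287.8 + 0.8P.
Equating demand and supply, 1022.2 - 0.8P = 287.8 + 0.8P gives 1.6P = 734.4, so P* = 459.
From the demand curve, Q* = 1022.2 - 0.8(459) = 655.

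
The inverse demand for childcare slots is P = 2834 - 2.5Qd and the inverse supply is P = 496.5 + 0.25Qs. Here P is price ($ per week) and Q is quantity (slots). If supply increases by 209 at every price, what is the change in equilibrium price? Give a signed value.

ΔP = -47.5

Solving each curve for Q: Qd = 1133.6 - 0.4P and Qs = -1986 + 4P.
Set Qd = Qs: 1133.6 - 0.4P = -1986 + 4P, so 3119.6 = 4.4P and P* = 709.
Substitute back: Q* = 1133.6 - 0.4(709) = 850.
After the shift, supply is Qs = -1777 + 4P.
New equilibrium: 2910.6 = 4.4P, so P = 661.5 and Q = 869.
ΔP = 661.5 - 709 = -47.5.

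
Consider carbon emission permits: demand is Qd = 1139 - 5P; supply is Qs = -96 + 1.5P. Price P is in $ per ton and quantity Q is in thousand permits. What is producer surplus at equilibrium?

At equilibrium Qd = Qs, so 1139 - 5P = -96 + 1.5P; collecting terms, 1235 = 6.5P and P* = 190.
From the demand curve, Q* = 1139 - 5(190) = 189.
Supply choke price (Qs = 0): P = 64. Producer surplus = ½ × (190 - 64) × 189 = 11907.

Producer surplus = 11907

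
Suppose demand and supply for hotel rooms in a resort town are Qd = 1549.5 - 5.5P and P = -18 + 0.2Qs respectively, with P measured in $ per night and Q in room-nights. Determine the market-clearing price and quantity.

P* = 139, Q* = 785

Inverting to quantity form: Qs = 90 + 5P.
At equilibrium Qd = Qs, so 1549.5 - 5.5P = 90 + 5P; collecting terms, 1459.5 = 10.5P and P* = 139.
From the demand curve, Q* = 1549.5 - 5.5(139) = 785.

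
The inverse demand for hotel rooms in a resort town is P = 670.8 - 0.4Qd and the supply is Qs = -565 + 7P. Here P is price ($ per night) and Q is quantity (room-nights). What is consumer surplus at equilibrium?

Solving each curve for Q: Qd = 1677 - 2.5P.
The market clears where 1677 - 2.5P = -565 + 7P. Rearranging, 9.5P = 2242, hence P* = 236.
From the demand curve, Q* = 1677 - 2.5(236) = 1087.
Demand choke price (Qd = 0): P = 1677/2.5 = 670.8. Consumer surplus = ½ × (670.8 - 236) × 1087 = 236313.8.

Consumer surplus = 236313.8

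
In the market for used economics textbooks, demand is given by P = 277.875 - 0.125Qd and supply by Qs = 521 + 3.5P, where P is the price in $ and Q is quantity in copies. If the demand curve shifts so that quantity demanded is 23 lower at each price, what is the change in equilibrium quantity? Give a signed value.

In direct form, Qd = 2223 - 8P.
Equating demand and supply, 2223 - 8P = 521 + 3.5P gives 11.5P = 1702, so P* = 148.
Then Q* = 2223 - 8(148) = 1039.
After the shift, demand is Qd = 2200 - 8P.
New equilibrium: 1679 = 11.5P, so P = 146 and Q = 1032.
ΔQ = 1032 - 1039 = -7.

ΔQ = -7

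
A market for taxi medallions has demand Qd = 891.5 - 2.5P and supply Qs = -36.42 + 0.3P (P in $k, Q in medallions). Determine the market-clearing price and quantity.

Set Qd = Qs: 891.5 - 2.5P = -36.42 + 0.3P, so 927.92 = 2.8P and P* = 331.4.
Substitute back: Q* = 891.5 - 2.5(331.4) = 63.

P* = 331.4, Q* = 63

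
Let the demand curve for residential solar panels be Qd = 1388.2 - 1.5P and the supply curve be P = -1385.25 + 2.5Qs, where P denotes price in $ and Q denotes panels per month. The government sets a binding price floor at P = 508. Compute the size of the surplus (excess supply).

Surplus = 131.1

Inverting to quantity form: Qs = 554.1 + 0.4P.
With P fixed at 508, quantity demanded is 626.2 and quantity supplied is 757.3.
Surplus = Qs - Qd = 757.3 - 626.2 = 131.1.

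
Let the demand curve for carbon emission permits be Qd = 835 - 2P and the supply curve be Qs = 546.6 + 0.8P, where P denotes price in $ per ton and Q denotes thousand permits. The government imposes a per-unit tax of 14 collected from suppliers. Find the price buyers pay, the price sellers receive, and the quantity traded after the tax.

Suppliers keep P_s = P_b - 14 per unit, so supply in terms of the buyer price is Qs = 535.4 + 0.8P_b.
Market clearing requires 835 - 2P_b = 535.4 + 0.8P_b; hence 299.6 = 2.8P_b and P_b = 107.
So P_s = 93 and the quantity traded is Q = 835 - 2(107) = 621.

P_b = 107, P_s = 93, Q = 621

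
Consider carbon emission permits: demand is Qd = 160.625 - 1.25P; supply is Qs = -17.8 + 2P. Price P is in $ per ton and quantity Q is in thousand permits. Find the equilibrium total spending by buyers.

Equating demand and supply, 160.625 - 1.25P = -17.8 + 2P gives 3.25P = 178.425, so P* = 54.9.
Substitute back: Q* = 160.625 - 1.25(54.9) = 92.
Total spending by buyers = P* × Q* = 54.9 × 92 = 5050.8.

Total spending by buyers = 5050.8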